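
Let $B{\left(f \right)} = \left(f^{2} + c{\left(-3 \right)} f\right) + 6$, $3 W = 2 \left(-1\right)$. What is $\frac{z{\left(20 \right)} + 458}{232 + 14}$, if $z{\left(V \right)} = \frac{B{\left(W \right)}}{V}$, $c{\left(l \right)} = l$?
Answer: $\frac{20629}{11070} \approx 1.8635$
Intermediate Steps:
$W = - \frac{2}{3}$ ($W = \frac{2 \left(-1\right)}{3} = \frac{1}{3} \left(-2\right) = - \frac{2}{3} \approx -0.66667$)
$B{\left(f \right)} = 6 + f^{2} - 3 f$ ($B{\left(f \right)} = \left(f^{2} - 3 f\right) + 6 = 6 + f^{2} - 3 f$)
$z{\left(V \right)} = \frac{76}{9 V}$ ($z{\left(V \right)} = \frac{6 + \left(- \frac{2}{3}\right)^{2} - -2}{V} = \frac{6 + \frac{4}{9} + 2}{V} = \frac{76}{9 V}$)
$\frac{z{\left(20 \right)} + 458}{232 + 14} = \frac{\frac{76}{9 \cdot 20} + 458}{232 + 14} = \frac{\frac{76}{9} \cdot \frac{1}{20} + 458}{246} = \left(\frac{19}{45} + 458\right) \frac{1}{246} = \frac{20629}{45} \cdot \frac{1}{246} = \frac{20629}{11070}$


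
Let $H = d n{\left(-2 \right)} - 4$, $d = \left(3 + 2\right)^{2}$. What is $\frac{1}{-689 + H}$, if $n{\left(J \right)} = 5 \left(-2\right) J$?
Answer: $- \frac{1}{193} \approx -0.0051813$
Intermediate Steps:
$n{\left(J \right)} = - 10 J$
$d = 25$ ($d = 5^{2} = 25$)
$H = 496$ ($H = 25 \left(\left(-10\right) \left(-2\right)\right) - 4 = 25 \cdot 20 - 4 = 500 - 4 = 496$)
$\frac{1}{-689 + H} = \frac{1}{-689 + 496} = \frac{1}{-193} = - \frac{1}{193}$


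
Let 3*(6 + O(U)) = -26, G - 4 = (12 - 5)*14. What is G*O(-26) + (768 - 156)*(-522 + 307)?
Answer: -133076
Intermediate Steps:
G = 102 (G = 4 + (12 - 5)*14 = 4 + 7*14 = 4 + 98 = 102)
O(U) = -44/3 (O(U) = -6 + (1/3)*(-26) = -6 - 26/3 = -44/3)
G*O(-26) + (768 - 156)*(-522 + 307) = 102*(-44/3) + (768 - 156)*(-522 + 307) = -1496 + 612*(-215) = -1496 - 131580 = -133076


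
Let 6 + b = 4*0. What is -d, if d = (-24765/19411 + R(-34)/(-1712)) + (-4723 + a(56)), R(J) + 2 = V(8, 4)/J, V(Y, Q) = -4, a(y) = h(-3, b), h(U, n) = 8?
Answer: 166525100148/35308609 ≈ 4716.3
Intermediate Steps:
b = -6 (b = -6 + 4*0 = -6 + 0 = -6)
a(y) = 8
R(J) = -2 - 4/J
d = -166525100148/35308609 (d = (-24765/19411 + (-2 - 4/(-34))/(-1712)) + (-4723 + 8) = (-24765*1/19411 + (-2 - 4*(-1/34))*(-1/1712)) - 4715 = (-24765/19411 + (-2 + 2/17)*(-1/1712)) - 4715 = (-24765/19411 - 32/17*(-1/1712)) - 4715 = (-24765/19411 + 2/1819) - 4715 = -45008713/35308609 - 4715 = -166525100148/35308609 ≈ -4716.3)
-d = -1*(-166525100148/35308609) = 166525100148/35308609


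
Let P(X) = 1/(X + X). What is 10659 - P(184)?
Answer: 3922511/368 ≈ 10659.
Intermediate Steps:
P(X) = 1/(2*X)
10659 - P(184) = 10659 - 1/(2*184) = 10659 - 1*1/368 = 10659 - 1/368 = 3922511/368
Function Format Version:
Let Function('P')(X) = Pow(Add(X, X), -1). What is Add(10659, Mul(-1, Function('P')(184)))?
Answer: Rational(3922511, 368) ≈ 10659.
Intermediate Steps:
Function('P')(X) = Mul(Rational(1, 2), Pow(X, -1)) (Function('P')(X) = Pow(Mul(2, X), -1) = Mul(Rational(1, 2), Pow(X, -1)))
Add(10659, Mul(-1, Function('P')(184))) = Add(10659, Mul(-1, Mul(Rational(1, 2), Pow(184, -1)))) = Add(10659, Mul(-1, Mul(Rational(1, 2), Rational(1, 184)))) = Add(10659, Mul(-1, Rational(1, 368))) = Add(10659, Rational(-1, 368)) = Rational(3922511, 368)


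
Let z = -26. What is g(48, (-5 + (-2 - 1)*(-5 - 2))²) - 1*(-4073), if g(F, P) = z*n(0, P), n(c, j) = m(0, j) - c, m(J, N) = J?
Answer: 4073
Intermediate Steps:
n(c, j) = -c (n(c, j) = 0 - c = -c)
g(F, P) = 0 (g(F, P) = -(-26)*0 = -26*0 = 0)
g(48, (-5 + (-2 - 1)*(-5 - 2))²) - 1*(-4073) = 0 - 1*(-4073) = 0 + 4073 = 4073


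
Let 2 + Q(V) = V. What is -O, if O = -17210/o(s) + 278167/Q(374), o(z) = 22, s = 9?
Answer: 141223/4092 ≈ 34.512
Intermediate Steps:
Q(V) = -2 + V
O = -141223/4092 (O = -17210/22 + 278167/(-2 + 374) = -17210*1/22 + 278167/372 = -8605/11 + 278167*(1/372) = -8605/11 + 278167/372 = -141223/4092 ≈ -34.512)
-O = -1*(-141223/4092) = 141223/4092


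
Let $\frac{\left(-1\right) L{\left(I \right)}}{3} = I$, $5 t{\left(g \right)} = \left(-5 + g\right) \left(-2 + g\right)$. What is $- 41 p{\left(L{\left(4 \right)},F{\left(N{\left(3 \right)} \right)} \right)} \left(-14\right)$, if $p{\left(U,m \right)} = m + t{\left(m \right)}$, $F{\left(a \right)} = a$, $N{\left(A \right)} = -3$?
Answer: $2870$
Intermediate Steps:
$t{\left(g \right)} = \frac{\left(-5 + g\right) \left(-2 + g\right)}{5}$
$L{\left(I \right)} = - 3 I$
$p{\left(U,m \right)} = 2 - \frac{2 m}{5} + \frac{m^{2}}{5}$ ($p{\left(U,m \right)} = m + \left(2 - \frac{7 m}{5} + \frac{m^{2}}{5}\right) = 2 - \frac{2 m}{5} + \frac{m^{2}}{5}$)
$- 41 p{\left(L{\left(4 \right)},F{\left(N{\left(3 \right)} \right)} \right)} \left(-14\right) = - 41 \left(2 - - \frac{6}{5} + \frac{\left(-3\right)^{2}}{5}\right) \left(-14\right) = - 41 \left(2 + \frac{6}{5} + \frac{1}{5} \cdot 9\right) \left(-14\right) = - 41 \left(2 + \frac{6}{5} + \frac{9}{5}\right) \left(-14\right) = \left(-41\right) 5 \left(-14\right) = \left(-205\right) \left(-14\right) = 2870$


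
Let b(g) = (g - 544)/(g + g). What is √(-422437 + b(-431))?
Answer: I*√313888437778/862 ≈ 649.95*I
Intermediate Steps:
b(g) = (-544 + g)/(2*g) (b(g) = (-544 + g)/((2*g)) = (-544 + g)*(1/(2*g)) = (-544 + g)/(2*g))
√(-422437 + b(-431)) = √(-422437 + (½)*(-544 - 431)/(-431)) = √(-422437 + (½)*(-1/431)*(-975)) = √(-422437 + 975/862) = √(-364139719/862) = I*√313888437778/862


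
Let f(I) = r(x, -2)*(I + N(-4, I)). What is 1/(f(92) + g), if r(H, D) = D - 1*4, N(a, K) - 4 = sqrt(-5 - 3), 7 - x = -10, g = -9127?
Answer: I/(-9703*I + 12*sqrt(2)) ≈ -0.00010306 + 1.8025e-7*I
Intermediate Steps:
x = 17 (x = 7 - 1*(-10) = 7 + 10 = 17)
N(a, K) = 4 + 2*I*sqrt(2) (N(a, K) = 4 + sqrt(-5 - 3) = 4 + sqrt(-8) = 4 + 2*I*sqrt(2))
r(H, D) = -4 + D (r(H, D) = D - 4 = -4 + D)
f(I) = -24 - 6*I - 12*I*sqrt(2) (f(I) = (-4 - 2)*(I + (4 + 2*I*sqrt(2))) = -6*(4 + I + 2*I*sqrt(2)) = -24 - 6*I - 12*I*sqrt(2))
1/(f(92) + g) = 1/((-24 - 6*92 - 12*I*sqrt(2)) - 9127) = 1/((-24 - 552 - 12*I*sqrt(2)) - 9127) = 1/((-576 - 12*I*sqrt(2)) - 9127) = 1/(-9703 - 12*I*sqrt(2))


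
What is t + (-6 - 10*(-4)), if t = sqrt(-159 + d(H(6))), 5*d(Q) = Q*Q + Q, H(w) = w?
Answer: 34 + I*sqrt(3765)/5 ≈ 34.0 + 12.272*I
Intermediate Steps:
d(Q) = Q/5 + Q**2/5 (d(Q) = (Q*Q + Q)/5 = (Q**2 + Q)/5 = (Q + Q**2)/5 = Q/5 + Q**2/5)
t = I*sqrt(3765)/5 (t = sqrt(-159 + (1/5)*6*(1 + 6)) = sqrt(-159 + (1/5)*6*7) = sqrt(-159 + 42/5) = sqrt(-753/5) = I*sqrt(3765)/5 ≈ 12.272*I)
t + (-6 - 10*(-4)) = I*sqrt(3765)/5 + (-6 - 10*(-4)) = I*sqrt(3765)/5 + (-6 + 40) = I*sqrt(3765)/5 + 34 = 34 + I*sqrt(3765)/5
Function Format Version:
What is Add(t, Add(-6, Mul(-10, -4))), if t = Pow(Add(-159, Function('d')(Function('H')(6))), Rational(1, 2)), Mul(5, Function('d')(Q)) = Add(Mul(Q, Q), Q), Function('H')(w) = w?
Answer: Add(34, Mul(Rational(1, 5), I, Pow(3765, Rational(1, 2)))) ≈ Add(34.000, Mul(12.272, I))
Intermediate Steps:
Function('d')(Q) = Add(Mul(Rational(1, 5), Q), Mul(Rational(1, 5), Pow(Q, 2))) (Function('d')(Q) = Mul(Rational(1, 5), Add(Mul(Q, Q), Q)) = Mul(Rational(1, 5), Add(Pow(Q, 2), Q)) = Mul(Rational(1, 5), Add(Q, Pow(Q, 2))) = Add(Mul(Rational(1, 5), Q), Mul(Rational(1, 5), Pow(Q, 2))))
t = Mul(Rational(1, 5), I, Pow(3765, Rational(1, 2))) (t = Pow(Add(-159, Mul(Rational(1, 5), 6, Add(1, 6))), Rational(1, 2)) = Pow(Add(-159, Mul(Rational(1, 5), 6, 7)), Rational(1, 2)) = Pow(Add(-159, Rational(42, 5)), Rational(1, 2)) = Pow(Rational(-753, 5), Rational(1, 2)) = Mul(Rational(1, 5), I, Pow(3765, Rational(1, 2))) ≈ Mul(12.272, I))
Add(t, Add(-6, Mul(-10, -4))) = Add(Mul(Rational(1, 5), I, Pow(3765, Rational(1, 2))), Add(-6, Mul(-10, -4))) = Add(Mul(Rational(1, 5), I, Pow(3765, Rational(1, 2))), Add(-6, 40)) = Add(Mul(Rational(1, 5), I, Pow(3765, Rational(1, 2))), 34) = Add(34, Mul(Rational(1, 5), I, Pow(3765, Rational(1, 2))))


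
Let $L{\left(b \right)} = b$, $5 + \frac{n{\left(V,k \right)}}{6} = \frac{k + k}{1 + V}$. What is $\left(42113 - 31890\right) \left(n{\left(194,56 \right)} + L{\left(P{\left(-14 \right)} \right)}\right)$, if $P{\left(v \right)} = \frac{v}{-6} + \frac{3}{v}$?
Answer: $- \frac{681945661}{2730} \approx -2.498 \cdot 10^{5}$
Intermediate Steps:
$n{\left(V,k \right)} = -30 + \frac{12 k}{1 + V}$ ($n{\left(V,k \right)} = -30 + 6 \frac{k + k}{1 + V} = -30 + 6 \frac{2 k}{1 + V} = -30 + \frac{12 k}{1 + V}$)
$P{\left(v \right)} = \frac{3}{v} - \frac{v}{6}$ ($P{\left(v \right)} = v \left(- \frac{1}{6}\right) + \frac{3}{v} = - \frac{v}{6} + \frac{3}{v} = \frac{3}{v} - \frac{v}{6}$)
$\left(42113 - 31890\right) \left(n{\left(194,56 \right)} + L{\left(P{\left(-14 \right)} \right)}\right) = \left(42113 - 31890\right) \left(\frac{6 \left(-5 - 970 + 2 \cdot 56\right)}{1 + 194} + \left(\frac{3}{-14} - - \frac{7}{3}\right)\right) = 10223 \left(\frac{6 \left(-5 - 970 + 112\right)}{195} + \left(3 \left(- \frac{1}{14}\right) + \frac{7}{3}\right)\right) = 10223 \left(6 \cdot \frac{1}{195} \left(-863\right) + \left(- \frac{3}{14} + \frac{7}{3}\right)\right) = 10223 \left(- \frac{1726}{65} + \frac{89}{42}\right) = 10223 \left(- \frac{66707}{2730}\right) = - \frac{681945661}{2730}$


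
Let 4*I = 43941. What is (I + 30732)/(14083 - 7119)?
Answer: 166869/27856 ≈ 5.9904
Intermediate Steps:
I = 43941/4 (I = (1/4)*43941 = 43941/4 ≈ 10985.)
(I + 30732)/(14083 - 7119) = (43941/4 + 30732)/(14083 - 7119) = (166869/4)/6964 = (166869/4)*(1/6964) = 166869/27856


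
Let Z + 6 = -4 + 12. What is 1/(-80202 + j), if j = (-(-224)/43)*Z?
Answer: -43/3448238 ≈ -1.2470e-5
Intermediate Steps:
Z = 2 (Z = -6 + (-4 + 12) = -6 + 8 = 2)
j = 448/43 (j = -(-224)/43*2 = -14*(-16/43)*2 = (224/43)*2 = 448/43 ≈ 10.419)
1/(-80202 + j) = 1/(-80202 + 448/43) = 1/(-3448238/43) = -43/3448238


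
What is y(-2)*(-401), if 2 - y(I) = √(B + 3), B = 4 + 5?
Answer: -802 + 802*√3 ≈ 587.10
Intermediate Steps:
B = 9
y(I) = 2 - 2*√3 (y(I) = 2 - √(9 + 3) = 2 - √12 = 2 - 2*√3)
y(-2)*(-401) = (2 - 2*√3)*(-401) = -802 + 802*√3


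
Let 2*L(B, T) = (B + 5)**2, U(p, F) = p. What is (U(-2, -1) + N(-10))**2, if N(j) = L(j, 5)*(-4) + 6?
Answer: 2116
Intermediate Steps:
L(B, T) = (5 + B)**2/2 (L(B, T) = (B + 5)**2/2 = (5 + B)**2/2)
N(j) = 6 - 2*(5 + j)**2 (N(j) = ((5 + j)**2/2)*(-4) + 6 = -2*(5 + j)**2 + 6 = 6 - 2*(5 + j)**2)
(U(-2, -1) + N(-10))**2 = (-2 + (6 - 2*(5 - 10)**2))**2 = (-2 + (6 - 2*(-5)**2))**2 = (-2 + (6 - 2*25))**2 = (-2 + (6 - 50))**2 = (-2 - 44)**2 = (-46)**2 = 2116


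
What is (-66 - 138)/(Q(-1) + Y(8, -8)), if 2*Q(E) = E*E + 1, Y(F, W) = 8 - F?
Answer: -204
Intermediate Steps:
Q(E) = ½ + E²/2 (Q(E) = (E*E + 1)/2 = (E² + 1)/2 = (1 + E²)/2 = ½ + E²/2)
(-66 - 138)/(Q(-1) + Y(8, -8)) = (-66 - 138)/((½ + (½)*(-1)²) + (8 - 1*8)) = -204/((½ + (½)*1) + (8 - 8)) = -204/((½ + ½) + 0) = -204/(1 + 0) = -204/1 = -204*1 = -204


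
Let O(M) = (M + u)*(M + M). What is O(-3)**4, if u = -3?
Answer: 1679616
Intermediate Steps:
O(M) = 2*M*(-3 + M) (O(M) = (M - 3)*(M + M) = (-3 + M)*(2*M) = 2*M*(-3 + M))
O(-3)**4 = (2*(-3)*(-3 - 3))**4 = (2*(-3)*(-6))**4 = 36**4 = 1679616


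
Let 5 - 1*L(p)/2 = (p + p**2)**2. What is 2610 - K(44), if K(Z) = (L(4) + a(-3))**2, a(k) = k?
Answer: -626239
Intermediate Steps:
L(p) = 10 - 2*(p + p**2)**2
K(Z) = 628849 (K(Z) = ((10 - 2*4**2*(1 + 4)**2) - 3)**2 = ((10 - 2*16*5**2) - 3)**2 = ((10 - 2*16*25) - 3)**2 = ((10 - 800) - 3)**2 = (-790 - 3)**2 = (-793)**2 = 628849)
2610 - K(44) = 2610 - 1*628849 = 2610 - 628849 = -626239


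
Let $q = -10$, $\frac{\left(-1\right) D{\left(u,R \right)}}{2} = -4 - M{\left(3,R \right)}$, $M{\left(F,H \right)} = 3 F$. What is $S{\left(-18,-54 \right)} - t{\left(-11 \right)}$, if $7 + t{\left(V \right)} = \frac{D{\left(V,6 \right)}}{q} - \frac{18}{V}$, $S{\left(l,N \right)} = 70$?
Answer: $\frac{4288}{55} \approx 77.964$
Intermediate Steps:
$D{\left(u,R \right)} = 26$ ($D{\left(u,R \right)} = - 2 \left(-4 - 3 \cdot 3\right) = - 2 \left(-4 - 9\right) = \left(-2\right) \left(-13\right) = 26$)
$t{\left(V \right)} = - \frac{48}{5} - \frac{18}{V}$ ($t{\left(V \right)} = -7 + \left(\frac{26}{-10} - \frac{18}{V}\right) = -7 + \left(26 \left(- \frac{1}{10}\right) - \frac{18}{V}\right) = -7 - \left(\frac{13}{5} + \frac{18}{V}\right) = - \frac{48}{5} - \frac{18}{V}$)
$S{\left(-18,-54 \right)} - t{\left(-11 \right)} = 70 - \left(- \frac{48}{5} - \frac{18}{-11}\right) = 70 - \left(- \frac{48}{5} - - \frac{18}{11}\right) = 70 - \left(- \frac{48}{5} + \frac{18}{11}\right) = 70 - - \frac{438}{55} = 70 + \frac{438}{55} = \frac{4288}{55}$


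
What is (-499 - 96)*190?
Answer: -113050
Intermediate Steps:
(-499 - 96)*190 = -595*190 = -113050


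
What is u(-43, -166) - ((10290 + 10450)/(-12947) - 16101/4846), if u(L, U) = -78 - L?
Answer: -1886974983/62741162 ≈ -30.076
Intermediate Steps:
u(-43, -166) - ((10290 + 10450)/(-12947) - 16101/4846) = (-78 - 1*(-43)) - ((10290 + 10450)/(-12947) - 16101/4846) = (-78 + 43) - (20740*(-1/12947) - 16101*1/4846) = -35 - (-20740/12947 - 16101/4846) = -35 - 1*(-308965687/62741162) = -35 + 308965687/62741162 = -1886974983/62741162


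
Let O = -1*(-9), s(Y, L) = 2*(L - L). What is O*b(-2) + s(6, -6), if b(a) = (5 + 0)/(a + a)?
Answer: -45/4 ≈ -11.250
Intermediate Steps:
b(a) = 5/(2*a) (b(a) = 5/((2*a)) = 5*(1/(2*a)) = 5/(2*a))
s(Y, L) = 0 (s(Y, L) = 2*0 = 0)
O = 9
O*b(-2) + s(6, -6) = 9*((5/2)/(-2)) + 0 = 9*((5/2)*(-½)) + 0 = 9*(-5/4) + 0 = -45/4 + 0 = -45/4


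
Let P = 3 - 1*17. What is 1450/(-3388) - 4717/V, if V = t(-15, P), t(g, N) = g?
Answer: 7979723/25410 ≈ 314.04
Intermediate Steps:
P = -14 (P = 3 - 17 = -14)
V = -15
1450/(-3388) - 4717/V = 1450/(-3388) - 4717/(-15) = 1450*(-1/3388) - 4717*(-1/15) = -725/1694 + 4717/15 = 7979723/25410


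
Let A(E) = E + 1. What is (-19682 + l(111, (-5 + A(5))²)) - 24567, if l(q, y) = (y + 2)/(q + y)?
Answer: -4955885/112 ≈ -44249.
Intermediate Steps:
A(E) = 1 + E
l(q, y) = (2 + y)/(q + y)
(-19682 + l(111, (-5 + A(5))²)) - 24567 = (-19682 + (2 + (-5 + (1 + 5))²)/(111 + (-5 + (1 + 5))²)) - 24567 = (-19682 + (2 + (-5 + 6)²)/(111 + (-5 + 6)²)) - 24567 = (-19682 + (2 + 1²)/(111 + 1²)) - 24567 = (-19682 + (2 + 1)/(111 + 1)) - 24567 = (-19682 + 3/112) - 24567 = -2204381/112 - 24567 = -4955885/112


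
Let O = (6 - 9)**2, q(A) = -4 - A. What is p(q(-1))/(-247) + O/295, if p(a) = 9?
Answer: -432/72865 ≈ -0.0059288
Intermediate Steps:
O = 9 (O = (-3)**2 = 9)
p(q(-1))/(-247) + O/295 = 9/(-247) + 9/295 = 9*(-1/247) + 9*(1/295) = -9/247 + 9/295 = -432/72865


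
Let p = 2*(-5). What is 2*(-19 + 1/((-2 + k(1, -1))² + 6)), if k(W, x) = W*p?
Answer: -2849/75 ≈ -37.987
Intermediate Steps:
p = -10
k(W, x) = -10*W (k(W, x) = W*(-10) = -10*W)
2*(-19 + 1/((-2 + k(1, -1))² + 6)) = 2*(-19 + 1/((-2 - 10*1)² + 6)) = 2*(-19 + 1/((-2 - 10)² + 6)) = 2*(-19 + 1/((-12)² + 6)) = 2*(-19 + 1/(144 + 6)) = 2*(-19 + 1/150) = 2*(-2849/150) = -2849/75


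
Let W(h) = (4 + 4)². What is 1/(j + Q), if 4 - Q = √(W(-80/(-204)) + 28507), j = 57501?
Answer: 57505/3306796454 + √28571/3306796454 ≈ 1.7441e-5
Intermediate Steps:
W(h) = 64 (W(h) = 8² = 64)
Q = 4 - √28571 (Q = 4 - √(64 + 28507) = 4 - √28571 ≈ -165.03)
1/(j + Q) = 1/(57501 + (4 - √28571)) = 1/(57505 - √28571)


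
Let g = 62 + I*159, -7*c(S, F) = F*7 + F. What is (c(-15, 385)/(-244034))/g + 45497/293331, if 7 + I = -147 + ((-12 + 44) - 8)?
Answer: 28600835044043/184397131166304 ≈ 0.15510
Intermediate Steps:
I = -130 (I = -7 + (-147 + ((-12 + 44) - 8)) = -7 + (-147 + (32 - 8)) = -7 + (-147 + 24) = -7 - 123 = -130)
c(S, F) = -8*F/7 (c(S, F) = -(F*7 + F)/7 = -(7*F + F)/7 = -8*F/7)
g = -20608 (g = 62 - 130*159 = 62 - 20670 = -20608)
(c(-15, 385)/(-244034))/g + 45497/293331 = (-8/7*385/(-244034))/(-20608) + 45497/293331 = -440*(-1/244034)*(-1/20608) + 45497*(1/293331) = (220/122017)*(-1/20608) + 45497/293331 = -55/628631584 + 45497/293331 = 28600835044043/184397131166304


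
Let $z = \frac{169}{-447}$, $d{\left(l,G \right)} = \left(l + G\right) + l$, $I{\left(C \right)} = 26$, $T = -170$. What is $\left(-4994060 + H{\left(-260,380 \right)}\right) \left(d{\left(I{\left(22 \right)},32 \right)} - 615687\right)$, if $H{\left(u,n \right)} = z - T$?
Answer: $\frac{458063830863799}{149} \approx 3.0743 \cdot 10^{12}$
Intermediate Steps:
$d{\left(l,G \right)} = G + 2 l$ ($d{\left(l,G \right)} = \left(G + l\right) + l = G + 2 l$)
$z = - \frac{169}{447}$ ($z = 169 \left(- \frac{1}{447}\right) = - \frac{169}{447} \approx -0.37808$)
$H{\left(u,n \right)} = \frac{75821}{447}$ ($H{\left(u,n \right)} = - \frac{169}{447} - -170 = - \frac{169}{447} + 170 = \frac{75821}{447}$)
$\left(-4994060 + H{\left(-260,380 \right)}\right) \left(d{\left(I{\left(22 \right)},32 \right)} - 615687\right) = \left(-4994060 + \frac{75821}{447}\right) \left(\left(32 + 2 \cdot 26\right) - 615687\right) = - \frac{2232268999 \left(\left(32 + 52\right) - 615687\right)}{447} = - \frac{2232268999 \left(84 - 615687\right)}{447} = \left(- \frac{2232268999}{447}\right) \left(-615603\right) = \frac{458063830863799}{149}$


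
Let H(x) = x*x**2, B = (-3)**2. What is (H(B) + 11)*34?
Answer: 25160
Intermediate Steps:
B = 9
H(x) = x**3
(H(B) + 11)*34 = (9**3 + 11)*34 = (729 + 11)*34 = 740*34 = 25160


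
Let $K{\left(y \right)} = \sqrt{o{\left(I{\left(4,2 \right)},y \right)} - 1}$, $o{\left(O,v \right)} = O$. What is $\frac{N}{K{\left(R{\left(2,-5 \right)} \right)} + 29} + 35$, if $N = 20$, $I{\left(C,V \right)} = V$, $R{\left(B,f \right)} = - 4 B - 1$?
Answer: $\frac{107}{3} \approx 35.667$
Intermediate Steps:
$R{\left(B,f \right)} = -1 - 4 B$
$K{\left(y \right)} = 1$ ($K{\left(y \right)} = \sqrt{2 - 1} = \sqrt{1} = 1$)
$\frac{N}{K{\left(R{\left(2,-5 \right)} \right)} + 29} + 35 = \frac{1}{1 + 29} \cdot 20 + 35 = \frac{1}{30} \cdot 20 + 35 = \frac{2}{3} + 35 = \frac{107}{3}$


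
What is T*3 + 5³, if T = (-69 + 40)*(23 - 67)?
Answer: 3953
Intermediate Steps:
T = 1276 (T = -29*(-44) = 1276)
T*3 + 5³ = 1276*3 + 5³ = 3828 + 125 = 3953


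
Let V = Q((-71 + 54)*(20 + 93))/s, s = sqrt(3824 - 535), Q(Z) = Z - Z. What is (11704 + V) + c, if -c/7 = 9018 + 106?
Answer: -52164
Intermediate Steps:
Q(Z) = 0
s = sqrt(3289) ≈ 57.350
c = -63868 (c = -7*(9018 + 106) = -7*9124 = -63868)
V = 0 (V = 0/(sqrt(3289)) = 0*(sqrt(3289)/3289) = 0)
(11704 + V) + c = (11704 + 0) - 63868 = 11704 - 63868 = -52164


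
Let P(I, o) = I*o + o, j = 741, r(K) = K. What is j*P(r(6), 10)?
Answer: 51870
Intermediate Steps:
P(I, o) = o + I*o
j*P(r(6), 10) = 741*(10*(1 + 6)) = 741*(10*7) = 741*70 = 51870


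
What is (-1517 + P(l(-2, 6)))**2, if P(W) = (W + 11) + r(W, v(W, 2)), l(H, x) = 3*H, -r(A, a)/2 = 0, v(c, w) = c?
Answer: 2286144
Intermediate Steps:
r(A, a) = 0 (r(A, a) = -2*0 = 0)
P(W) = 11 + W (P(W) = (W + 11) + 0 = (11 + W) + 0 = 11 + W)
(-1517 + P(l(-2, 6)))**2 = (-1517 + (11 + 3*(-2)))**2 = (-1517 + (11 - 6))**2 = (-1517 + 5)**2 = (-1512)**2 = 2286144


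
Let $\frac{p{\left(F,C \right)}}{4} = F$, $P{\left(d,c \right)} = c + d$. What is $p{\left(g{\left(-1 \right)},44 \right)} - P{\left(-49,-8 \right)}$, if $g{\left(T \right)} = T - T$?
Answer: $57$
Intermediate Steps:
$g{\left(T \right)} = 0$
$p{\left(F,C \right)} = 4 F$
$p{\left(g{\left(-1 \right)},44 \right)} - P{\left(-49,-8 \right)} = 4 \cdot 0 - \left(-8 - 49\right) = 0 - -57 = 0 + 57 = 57$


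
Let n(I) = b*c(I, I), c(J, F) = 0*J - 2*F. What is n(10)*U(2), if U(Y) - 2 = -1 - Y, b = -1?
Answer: -20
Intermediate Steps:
c(J, F) = -2*F (c(J, F) = 0 - 2*F = -2*F)
n(I) = 2*I (n(I) = -(-2)*I = 2*I)
U(Y) = 1 - Y (U(Y) = 2 + (-1 - Y) = 1 - Y)
n(10)*U(2) = (2*10)*(1 - 1*2) = 20*(1 - 2) = 20*(-1) = -20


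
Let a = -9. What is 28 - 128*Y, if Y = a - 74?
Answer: 10652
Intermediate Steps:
Y = -83 (Y = -9 - 74 = -83)
28 - 128*Y = 28 - 128*(-83) = 28 + 10624 = 10652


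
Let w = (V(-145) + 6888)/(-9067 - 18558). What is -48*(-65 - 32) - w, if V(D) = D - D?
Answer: 128628888/27625 ≈ 4656.3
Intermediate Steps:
V(D) = 0
w = -6888/27625 (w = (0 + 6888)/(-9067 - 18558) = 6888/(-27625) = 6888*(-1/27625) = -6888/27625 ≈ -0.24934)
-48*(-65 - 32) - w = -48*(-65 - 32) - 1*(-6888/27625) = -48*(-97) + 6888/27625 = 4656 + 6888/27625 = 128628888/27625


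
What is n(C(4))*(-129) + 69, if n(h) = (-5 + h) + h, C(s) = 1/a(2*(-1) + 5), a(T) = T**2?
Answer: 2056/3 ≈ 685.33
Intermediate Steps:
C(s) = 1/9 (C(s) = 1/((2*(-1) + 5)**2) = 1/((-2 + 5)**2) = 1/(3**2) = 1/9)
n(h) = -5 + 2*h
n(C(4))*(-129) + 69 = (-5 + 2*(1/9))*(-129) + 69 = (-5 + 2/9)*(-129) + 69 = -43/9*(-129) + 69 = 1849/3 + 69 = 2056/3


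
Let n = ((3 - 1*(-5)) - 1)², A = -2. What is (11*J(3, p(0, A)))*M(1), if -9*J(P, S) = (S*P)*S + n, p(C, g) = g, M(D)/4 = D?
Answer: -2684/9 ≈ -298.22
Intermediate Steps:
M(D) = 4*D
n = 49 (n = ((3 + 5) - 1)² = (8 - 1)² = 7² = 49)
J(P, S) = -49/9 - P*S²/9 (J(P, S) = -((S*P)*S + 49)/9 = -((P*S)*S + 49)/9 = -(P*S² + 49)/9 = -(49 + P*S²)/9 = -49/9 - P*S²/9)
(11*J(3, p(0, A)))*M(1) = (11*(-49/9 - ⅑*3*(-2)²))*(4*1) = (11*(-49/9 - ⅑*3*4))*4 = (11*(-49/9 - 4/3))*4 = (11*(-61/9))*4 = -671/9*4 = -2684/9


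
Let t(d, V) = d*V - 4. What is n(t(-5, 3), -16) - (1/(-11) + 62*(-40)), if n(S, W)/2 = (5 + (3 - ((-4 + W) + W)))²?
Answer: 69873/11 ≈ 6352.1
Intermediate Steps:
t(d, V) = -4 + V*d (t(d, V) = V*d - 4 = -4 + V*d)
n(S, W) = 2*(12 - 2*W)² (n(S, W) = 2*(5 + (3 - ((-4 + W) + W)))² = 2*(5 + (3 - (-4 + 2*W)))² = 2*(5 + (3 + (4 - 2*W)))² = 2*(5 + (7 - 2*W))² = 2*(12 - 2*W)²)
n(t(-5, 3), -16) - (1/(-11) + 62*(-40)) = 8*(-6 - 16)² - (1/(-11) + 62*(-40)) = 8*(-22)² - (-1/11 - 2480) = 8*484 - 1*(-27281/11) = 3872 + 27281/11 = 69873/11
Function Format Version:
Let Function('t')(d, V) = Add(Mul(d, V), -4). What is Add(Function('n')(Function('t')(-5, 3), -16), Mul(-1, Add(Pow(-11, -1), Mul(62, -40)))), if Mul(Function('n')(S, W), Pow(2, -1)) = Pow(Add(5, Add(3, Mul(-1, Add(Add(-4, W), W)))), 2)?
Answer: Rational(69873, 11) ≈ 6352.1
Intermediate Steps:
Function('t')(d, V) = Add(-4, Mul(V, d)) (Function('t')(d, V) = Add(Mul(V, d), -4) = Add(-4, Mul(V, d)))
Function('n')(S, W) = Mul(2, Pow(Add(12, Mul(-2, W)), 2)) (Function('n')(S, W) = Mul(2, Pow(Add(5, Add(3, Mul(-1, Add(Add(-4, W), W)))), 2)) = Mul(2, Pow(Add(5, Add(3, Mul(-1, Add(-4, Mul(2, W))))), 2)) = Mul(2, Pow(Add(5, Add(3, Add(4, Mul(-2, W)))), 2)) = Mul(2, Pow(Add(5, Add(7, Mul(-2, W))), 2)) = Mul(2, Pow(Add(12, Mul(-2, W)), 2)))
Add(Function('n')(Function('t')(-5, 3), -16), Mul(-1, Add(Pow(-11, -1), Mul(62, -40)))) = Add(Mul(8, Pow(Add(-6, -16), 2)), Mul(-1, Add(Pow(-11, -1), Mul(62, -40)))) = Add(Mul(8, Pow(-22, 2)), Mul(-1, Add(Rational(-1, 11), -2480))) = Add(Mul(8, 484), Mul(-1, Rational(-27281, 11))) = Add(3872, Rational(27281, 11)) = Rational(69873, 11)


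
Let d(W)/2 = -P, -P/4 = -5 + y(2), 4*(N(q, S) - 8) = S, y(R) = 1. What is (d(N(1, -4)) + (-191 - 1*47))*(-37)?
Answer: 9990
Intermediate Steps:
N(q, S) = 8 + S/4
P = 16 (P = -4*(-5 + 1) = -4*(-4) = 16)
d(W) = -32 (d(W) = 2*(-1*16) = 2*(-16) = -32)
(d(N(1, -4)) + (-191 - 1*47))*(-37) = (-32 + (-191 - 1*47))*(-37) = (-32 + (-191 - 47))*(-37) = (-32 - 238)*(-37) = -270*(-37) = 9990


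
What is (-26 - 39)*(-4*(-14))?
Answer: -3640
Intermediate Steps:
(-26 - 39)*(-4*(-14)) = -65*56 = -3640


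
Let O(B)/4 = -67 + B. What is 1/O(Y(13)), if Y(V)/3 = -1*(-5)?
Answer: -1/208 ≈ -0.0048077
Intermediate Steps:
Y(V) = 15 (Y(V) = 3*(-1*(-5)) = 3*5 = 15)
O(B) = -268 + 4*B (O(B) = 4*(-67 + B) = -268 + 4*B)
1/O(Y(13)) = 1/(-268 + 4*15) = 1/(-268 + 60) = 1/(-208) = -1/208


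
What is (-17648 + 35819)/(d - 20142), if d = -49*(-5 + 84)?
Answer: -18171/24013 ≈ -0.75671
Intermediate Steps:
d = -3871 (d = -49*79 = -3871)
(-17648 + 35819)/(d - 20142) = (-17648 + 35819)/(-3871 - 20142) = 18171/(-24013) = 18171*(-1/24013) = -18171/24013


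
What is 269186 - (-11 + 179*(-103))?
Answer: 287634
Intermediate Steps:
269186 - (-11 + 179*(-103)) = 269186 - (-11 - 18437) = 269186 - 1*(-18448) = 269186 + 18448 = 287634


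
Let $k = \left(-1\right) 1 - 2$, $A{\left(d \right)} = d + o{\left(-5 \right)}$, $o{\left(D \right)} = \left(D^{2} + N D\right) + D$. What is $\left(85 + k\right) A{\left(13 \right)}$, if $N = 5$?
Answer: $656$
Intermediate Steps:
$o{\left(D \right)} = D^{2} + 6 D$ ($o{\left(D \right)} = \left(D^{2} + 5 D\right) + D = D^{2} + 6 D$)
$A{\left(d \right)} = -5 + d$ ($A{\left(d \right)} = d - 5 \left(6 - 5\right) = d - 5 = -5 + d$)
$k = -3$ ($k = -1 - 2 = -3$)
$\left(85 + k\right) A{\left(13 \right)} = \left(85 - 3\right) \left(-5 + 13\right) = 82 \cdot 8 = 656$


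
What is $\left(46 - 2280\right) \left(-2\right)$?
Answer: $4468$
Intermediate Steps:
$\left(46 - 2280\right) \left(-2\right) = \left(-2234\right) \left(-2\right) = 4468$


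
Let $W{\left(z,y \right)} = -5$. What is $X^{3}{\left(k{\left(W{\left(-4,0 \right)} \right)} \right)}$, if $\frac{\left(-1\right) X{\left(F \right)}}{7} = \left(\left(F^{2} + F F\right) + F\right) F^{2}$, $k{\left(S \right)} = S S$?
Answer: $-173566028594970703125$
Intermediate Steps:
$k{\left(S \right)} = S^{2}$
$X{\left(F \right)} = - 7 F^{2} \left(F + 2 F^{2}\right)$ ($X{\left(F \right)} = - 7 \left(\left(F^{2} + F F\right) + F\right) F^{2} = - 7 \left(\left(F^{2} + F^{2}\right) + F\right) F^{2} = - 7 \left(2 F^{2} + F\right) F^{2} = - 7 \left(F + 2 F^{2}\right) F^{2} = - 7 F^{2} \left(F + 2 F^{2}\right)$)
$X^{3}{\left(k{\left(W{\left(-4,0 \right)} \right)} \right)} = \left(\left(\left(-5\right)^{2}\right)^{3} \left(-7 - 14 \left(-5\right)^{2}\right)\right)^{3} = \left(25^{3} \left(-7 - 350\right)\right)^{3} = \left(15625 \left(-7 - 350\right)\right)^{3} = \left(15625 \left(-357\right)\right)^{3} = \left(-5578125\right)^{3} = -173566028594970703125$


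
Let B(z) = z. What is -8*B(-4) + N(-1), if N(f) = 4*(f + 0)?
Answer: 28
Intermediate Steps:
N(f) = 4*f
-8*B(-4) + N(-1) = -8*(-4) + 4*(-1) = 32 - 4 = 28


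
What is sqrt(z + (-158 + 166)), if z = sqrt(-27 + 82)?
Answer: sqrt(8 + sqrt(55)) ≈ 3.9263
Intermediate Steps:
z = sqrt(55) ≈ 7.4162
sqrt(z + (-158 + 166)) = sqrt(sqrt(55) + (-158 + 166)) = sqrt(sqrt(55) + 8) = sqrt(8 + sqrt(55))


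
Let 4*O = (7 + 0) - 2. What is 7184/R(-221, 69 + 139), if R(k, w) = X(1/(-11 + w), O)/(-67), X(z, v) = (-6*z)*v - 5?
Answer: 189643232/1985 ≈ 95538.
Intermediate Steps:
O = 5/4 (O = ((7 + 0) - 2)/4 = (7 - 2)/4 = (¼)*5 = 5/4 ≈ 1.2500)
X(z, v) = -5 - 6*v*z (X(z, v) = -6*v*z - 5 = -5 - 6*v*z)
R(k, w) = 5/67 + 15/(134*(-11 + w)) (R(k, w) = (-5 - 6*5/4/(-11 + w))/(-67) = (-5 - 15/(2*(-11 + w)))*(-1/67) = 5/67 + 15/(134*(-11 + w)))
7184/R(-221, 69 + 139) = 7184/((5*(-19 + 2*(69 + 139))/(134*(-11 + (69 + 139))))) = 7184/((5*(-19 + 2*208)/(134*(-11 + 208)))) = 7184/(((5/134)*(-19 + 416)/197)) = 7184/(((5/134)*(1/197)*397)) = 7184/(1985/26398) = 7184*(26398/1985) = 189643232/1985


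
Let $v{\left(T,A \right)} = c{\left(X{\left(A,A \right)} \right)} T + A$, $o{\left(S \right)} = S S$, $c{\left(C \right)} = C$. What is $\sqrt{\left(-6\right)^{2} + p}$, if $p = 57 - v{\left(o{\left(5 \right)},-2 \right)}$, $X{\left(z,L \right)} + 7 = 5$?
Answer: $\sqrt{145} \approx 12.042$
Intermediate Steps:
$X{\left(z,L \right)} = -2$ ($X{\left(z,L \right)} = -7 + 5 = -2$)
$o{\left(S \right)} = S^{2}$
$v{\left(T,A \right)} = A - 2 T$ ($v{\left(T,A \right)} = - 2 T + A = A - 2 T$)
$p = 109$ ($p = 57 - \left(-2 - 2 \cdot 5^{2}\right) = 57 - \left(-2 - 50\right) = 57 - -52 = 57 + 52 = 109$)
$\sqrt{\left(-6\right)^{2} + p} = \sqrt{\left(-6\right)^{2} + 109} = \sqrt{36 + 109} = \sqrt{145}$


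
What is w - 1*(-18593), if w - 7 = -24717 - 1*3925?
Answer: -10042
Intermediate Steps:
w = -28635 (w = 7 + (-24717 - 1*3925) = 7 + (-24717 - 3925) = 7 - 28642 = -28635)
w - 1*(-18593) = -28635 - 1*(-18593) = -28635 + 18593 = -10042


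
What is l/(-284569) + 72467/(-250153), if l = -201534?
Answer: 29792472979/71185789057 ≈ 0.41852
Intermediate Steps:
l/(-284569) + 72467/(-250153) = -201534/(-284569) + 72467/(-250153) = -201534*(-1/284569) + 72467*(-1/250153) = 201534/284569 - 72467/250153 = 29792472979/71185789057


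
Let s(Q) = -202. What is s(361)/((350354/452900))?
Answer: -45742900/175177 ≈ -261.12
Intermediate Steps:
s(361)/((350354/452900)) = -202/(350354/452900) = -202/(350354*(1/452900)) = -202/175177/226450 = -202*226450/175177 = -45742900/175177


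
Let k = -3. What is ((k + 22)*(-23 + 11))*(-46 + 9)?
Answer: 8436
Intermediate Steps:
((k + 22)*(-23 + 11))*(-46 + 9) = ((-3 + 22)*(-23 + 11))*(-46 + 9) = (19*(-12))*(-37) = -228*(-37) = 8436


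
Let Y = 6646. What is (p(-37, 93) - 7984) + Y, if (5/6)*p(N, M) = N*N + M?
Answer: 2082/5 ≈ 416.40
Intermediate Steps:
p(N, M) = 6*M/5 + 6*N²/5 (p(N, M) = 6*(N*N + M)/5 = 6*(N² + M)/5 = 6*(M + N²)/5 = 6*M/5 + 6*N²/5)
(p(-37, 93) - 7984) + Y = (((6/5)*93 + (6/5)*(-37)²) - 7984) + 6646 = ((558/5 + (6/5)*1369) - 7984) + 6646 = ((558/5 + 8214/5) - 7984) + 6646 = (8772/5 - 7984) + 6646 = -31148/5 + 6646 = 2082/5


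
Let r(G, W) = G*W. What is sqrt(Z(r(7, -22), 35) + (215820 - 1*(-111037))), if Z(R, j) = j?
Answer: 2*sqrt(81723) ≈ 571.75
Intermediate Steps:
sqrt(Z(r(7, -22), 35) + (215820 - 1*(-111037))) = sqrt(35 + (215820 - 1*(-111037))) = sqrt(35 + (215820 + 111037)) = sqrt(35 + 326857) = sqrt(326892) = 2*sqrt(81723)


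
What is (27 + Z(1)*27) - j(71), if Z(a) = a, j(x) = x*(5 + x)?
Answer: -5342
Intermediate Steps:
(27 + Z(1)*27) - j(71) = (27 + 1*27) - 71*(5 + 71) = (27 + 27) - 71*76 = 54 - 1*5396 = 54 - 5396 = -5342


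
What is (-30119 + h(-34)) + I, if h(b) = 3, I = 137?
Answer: -29979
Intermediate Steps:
(-30119 + h(-34)) + I = (-30119 + 3) + 137 = -30116 + 137 = -29979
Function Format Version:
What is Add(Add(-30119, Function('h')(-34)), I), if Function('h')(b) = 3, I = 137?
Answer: -29979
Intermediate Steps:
Add(Add(-30119, Function('h')(-34)), I) = Add(Add(-30119, 3), 137) = Add(-30116, 137) = -29979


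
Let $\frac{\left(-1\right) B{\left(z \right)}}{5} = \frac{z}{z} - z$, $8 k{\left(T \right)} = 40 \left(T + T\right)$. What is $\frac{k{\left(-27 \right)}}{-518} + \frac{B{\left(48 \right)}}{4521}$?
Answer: $\frac{671200}{1170939} \approx 0.57322$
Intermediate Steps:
$k{\left(T \right)} = 10 T$ ($k{\left(T \right)} = \frac{40 \left(T + T\right)}{8} = \frac{40 \cdot 2 T}{8} = \frac{80 T}{8} = 10 T$)
$B{\left(z \right)} = -5 + 5 z$ ($B{\left(z \right)} = - 5 \left(\frac{z}{z} - z\right) = - 5 \left(1 - z\right) = -5 + 5 z$)
$\frac{k{\left(-27 \right)}}{-518} + \frac{B{\left(48 \right)}}{4521} = \frac{10 \left(-27\right)}{-518} + \frac{-5 + 5 \cdot 48}{4521} = \left(-270\right) \left(- \frac{1}{518}\right) + \left(-5 + 240\right) \frac{1}{4521} = \frac{135}{259} + 235 \cdot \frac{1}{4521} = \frac{135}{259} + \frac{235}{4521} = \frac{671200}{1170939}$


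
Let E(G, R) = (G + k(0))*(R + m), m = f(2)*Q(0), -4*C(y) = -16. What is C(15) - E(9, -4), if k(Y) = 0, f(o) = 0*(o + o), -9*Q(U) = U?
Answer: 40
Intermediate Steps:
C(y) = 4 (C(y) = -¼*(-16) = 4)
Q(U) = -U/9
f(o) = 0 (f(o) = 0*(2*o) = 0)
m = 0 (m = 0*(-⅑*0) = 0*0 = 0)
E(G, R) = G*R (E(G, R) = (G + 0)*(R + 0) = G*R)
C(15) - E(9, -4) = 4 - 9*(-4) = 4 - 1*(-36) = 4 + 36 = 40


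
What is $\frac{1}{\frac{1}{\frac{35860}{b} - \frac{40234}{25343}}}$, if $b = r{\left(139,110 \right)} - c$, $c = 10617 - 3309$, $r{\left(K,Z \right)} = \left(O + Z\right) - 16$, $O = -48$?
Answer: $- \frac{600489644}{92020433} \approx -6.5256$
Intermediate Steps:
$r{\left(K,Z \right)} = -64 + Z$ ($r{\left(K,Z \right)} = \left(-48 + Z\right) - 16 = -64 + Z$)
$c = 7308$ ($c = 10617 - 3309 = 7308$)
$b = -7262$ ($b = \left(-64 + 110\right) - 7308 = 46 - 7308 = -7262$)
$\frac{1}{\frac{1}{\frac{35860}{b} - \frac{40234}{25343}}} = \frac{1}{\frac{1}{\frac{35860}{-7262} - \frac{40234}{25343}}} = \frac{1}{\frac{1}{35860 \left(- \frac{1}{7262}\right) - \frac{40234}{25343}}} = \frac{1}{\frac{1}{- \frac{17930}{3631} - \frac{40234}{25343}}} = \frac{1}{\frac{1}{- \frac{600489644}{92020433}}} = \frac{1}{- \frac{92020433}{600489644}} = - \frac{600489644}{92020433}$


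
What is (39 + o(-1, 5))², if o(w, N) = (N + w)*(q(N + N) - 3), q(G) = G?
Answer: 4489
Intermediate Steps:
o(w, N) = (-3 + 2*N)*(N + w) (o(w, N) = (N + w)*((N + N) - 3) = (N + w)*(2*N - 3) = (N + w)*(-3 + 2*N) = (-3 + 2*N)*(N + w))
(39 + o(-1, 5))² = (39 + (-3*5 - 3*(-1) + 2*5² + 2*5*(-1)))² = (39 + (-15 + 3 + 2*25 - 10))² = (39 + (-15 + 3 + 50 - 10))² = (39 + 28)² = 67² = 4489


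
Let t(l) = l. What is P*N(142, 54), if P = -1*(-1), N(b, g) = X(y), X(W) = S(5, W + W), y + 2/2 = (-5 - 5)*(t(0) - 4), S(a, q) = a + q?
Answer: 83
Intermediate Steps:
y = 39 (y = -1 + (-5 - 5)*(0 - 4) = -1 - 10*(-4) = -1 + 40 = 39)
X(W) = 5 + 2*W (X(W) = 5 + (W + W) = 5 + 2*W)
N(b, g) = 83 (N(b, g) = 5 + 2*39 = 5 + 78 = 83)
P = 1
P*N(142, 54) = 1*83 = 83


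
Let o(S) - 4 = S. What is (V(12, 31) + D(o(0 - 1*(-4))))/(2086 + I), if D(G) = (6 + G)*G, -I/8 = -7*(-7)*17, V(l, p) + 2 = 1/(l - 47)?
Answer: -1283/53410 ≈ -0.024022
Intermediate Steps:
o(S) = 4 + S
V(l, p) = -2 + 1/(-47 + l) (V(l, p) = -2 + 1/(l - 47) = -2 + 1/(-47 + l))
I = -6664 (I = -8*(-7*(-7))*17 = -392*17 = -8*833 = -6664)
D(G) = G*(6 + G)
(V(12, 31) + D(o(0 - 1*(-4))))/(2086 + I) = ((95 - 2*12)/(-47 + 12) + (4 + (0 - 1*(-4)))*(6 + (4 + (0 - 1*(-4)))))/(2086 - 6664) = ((95 - 24)/(-35) + (4 + (0 + 4))*(6 + (4 + (0 + 4))))/(-4578) = (-1/35*71 + (4 + 4)*(6 + (4 + 4)))*(-1/4578) = (-71/35 + 8*(6 + 8))*(-1/4578) = (-71/35 + 8*14)*(-1/4578) = (-71/35 + 112)*(-1/4578) = (3849/35)*(-1/4578) = -1283/53410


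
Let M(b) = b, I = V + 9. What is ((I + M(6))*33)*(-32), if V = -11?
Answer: -4224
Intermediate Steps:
I = -2 (I = -11 + 9 = -2)
((I + M(6))*33)*(-32) = ((-2 + 6)*33)*(-32) = (4*33)*(-32) = 132*(-32) = -4224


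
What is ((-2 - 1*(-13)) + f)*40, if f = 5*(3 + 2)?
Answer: 1440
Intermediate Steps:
f = 25 (f = 5*5 = 25)
((-2 - 1*(-13)) + f)*40 = ((-2 - 1*(-13)) + 25)*40 = ((-2 + 13) + 25)*40 = (11 + 25)*40 = 36*40 = 1440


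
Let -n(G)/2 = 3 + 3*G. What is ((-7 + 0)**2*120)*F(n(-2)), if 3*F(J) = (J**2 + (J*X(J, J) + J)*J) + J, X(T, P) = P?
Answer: 576240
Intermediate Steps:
n(G) = -6 - 6*G (n(G) = -2*(3 + 3*G) = -6 - 6*G)
F(J) = J/3 + J**2/3 + J*(J + J**2)/3 (F(J) = ((J**2 + (J*J + J)*J) + J)/3 = ((J**2 + (J**2 + J)*J) + J)/3 = ((J**2 + (J + J**2)*J) + J)/3 = ((J**2 + J*(J + J**2)) + J)/3 = (J + J**2 + J*(J + J**2))/3 = J/3 + J**2/3 + J*(J + J**2)/3)
((-7 + 0)**2*120)*F(n(-2)) = ((-7 + 0)**2*120)*((-6 - 6*(-2))*(1 + (-6 - 6*(-2))**2 + 2*(-6 - 6*(-2)))/3) = ((-7)**2*120)*((-6 + 12)*(1 + (-6 + 12)**2 + 2*(-6 + 12))/3) = (49*120)*((1/3)*6*(1 + 6**2 + 2*6)) = 5880*((1/3)*6*(1 + 36 + 12)) = 5880*((1/3)*6*49) = 5880*98 = 576240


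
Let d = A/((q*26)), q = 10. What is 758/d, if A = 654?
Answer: 98540/327 ≈ 301.35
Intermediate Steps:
d = 327/130 (d = 654/((10*26)) = 654/260 = 654*(1/260) = 327/130 ≈ 2.5154)
758/d = 758/(327/130) = 758*(130/327) = 98540/327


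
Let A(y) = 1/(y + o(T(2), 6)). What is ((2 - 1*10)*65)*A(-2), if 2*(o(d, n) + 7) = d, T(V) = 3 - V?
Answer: 1040/17 ≈ 61.176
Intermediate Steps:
o(d, n) = -7 + d/2
A(y) = 1/(-13/2 + y) (A(y) = 1/(y + (-7 + (3 - 1*2)/2)) = 1/(y + (-7 + (3 - 2)/2)) = 1/(y + (-7 + (½)*1)) = 1/(y + (-7 + ½)) = 1/(y - 13/2) = 1/(-13/2 + y))
((2 - 1*10)*65)*A(-2) = ((2 - 1*10)*65)*(2/(-13 + 2*(-2))) = ((2 - 10)*65)*(2/(-13 - 4)) = (-8*65)*(2/(-17)) = -1040*(-1)/17 = -520*(-2/17) = 1040/17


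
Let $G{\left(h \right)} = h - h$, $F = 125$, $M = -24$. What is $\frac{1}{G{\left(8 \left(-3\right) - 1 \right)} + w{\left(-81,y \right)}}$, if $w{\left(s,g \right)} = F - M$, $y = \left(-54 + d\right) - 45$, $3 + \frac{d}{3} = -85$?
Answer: $\frac{1}{149} \approx 0.0067114$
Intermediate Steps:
$d = -264$ ($d = -9 + 3 \left(-85\right) = -9 - 255 = -264$)
$y = -363$ ($y = \left(-54 - 264\right) - 45 = -318 - 45 = -363$)
$w{\left(s,g \right)} = 149$ ($w{\left(s,g \right)} = 125 - -24 = 125 + 24 = 149$)
$G{\left(h \right)} = 0$
$\frac{1}{G{\left(8 \left(-3\right) - 1 \right)} + w{\left(-81,y \right)}} = \frac{1}{0 + 149} = \frac{1}{149}$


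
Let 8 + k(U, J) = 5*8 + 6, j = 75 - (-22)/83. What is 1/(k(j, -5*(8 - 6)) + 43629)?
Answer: 1/43667 ≈ 2.2901e-5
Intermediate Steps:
j = 6247/83 (j = 75 - (-22)/83 = 75 - 1*(-22/83) = 75 + 22/83 = 6247/83 ≈ 75.265)
k(U, J) = 38 (k(U, J) = -8 + (5*8 + 6) = -8 + (40 + 6) = -8 + 46 = 38)
1/(k(j, -5*(8 - 6)) + 43629) = 1/(38 + 43629) = 1/43667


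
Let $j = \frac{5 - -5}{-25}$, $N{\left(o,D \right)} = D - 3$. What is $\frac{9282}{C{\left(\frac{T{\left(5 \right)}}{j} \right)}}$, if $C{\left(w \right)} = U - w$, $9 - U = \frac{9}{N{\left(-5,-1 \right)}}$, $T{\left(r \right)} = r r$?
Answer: $\frac{37128}{295} \approx 125.86$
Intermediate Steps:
$T{\left(r \right)} = r^{2}$
$N{\left(o,D \right)} = -3 + D$ ($N{\left(o,D \right)} = D - 3 = -3 + D$)
$j = - \frac{2}{5}$ ($j = \left(5 + 5\right) \left(- \frac{1}{25}\right) = 10 \left(- \frac{1}{25}\right) = - \frac{2}{5} \approx -0.4$)
$U = \frac{45}{4}$ ($U = 9 - \frac{9}{-3 - 1} = 9 - \frac{9}{-4} = 9 - 9 \left(- \frac{1}{4}\right) = 9 - - \frac{9}{4} = 9 + \frac{9}{4} = \frac{45}{4} \approx 11.25$)
$C{\left(w \right)} = \frac{45}{4} - w$
$\frac{9282}{C{\left(\frac{T{\left(5 \right)}}{j} \right)}} = \frac{9282}{\frac{45}{4} - \frac{5^{2}}{- \frac{2}{5}}} = \frac{9282}{\frac{45}{4} - 25 \left(- \frac{5}{2}\right)} = \frac{9282}{\frac{45}{4} - - \frac{125}{2}} = \frac{9282}{\frac{45}{4} + \frac{125}{2}} = \frac{9282}{\frac{295}{4}} = 9282 \cdot \frac{4}{295} = \frac{37128}{295}$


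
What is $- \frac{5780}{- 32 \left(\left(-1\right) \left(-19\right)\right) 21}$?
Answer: $\frac{1445}{3192} \approx 0.45269$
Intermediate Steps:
$- \frac{5780}{- 32 \left(\left(-1\right) \left(-19\right)\right) 21} = - \frac{5780}{\left(-32\right) 19 \cdot 21} = - \frac{5780}{\left(-608\right) 21} = - \frac{5780}{-12768} = \left(-5780\right) \left(- \frac{1}{12768}\right) = \frac{1445}{3192}$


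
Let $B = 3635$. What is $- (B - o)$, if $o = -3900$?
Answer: $-7535$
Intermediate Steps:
$- (B - o) = - (3635 - -3900) = - (3635 + 3900) = \left(-1\right) 7535 = -7535$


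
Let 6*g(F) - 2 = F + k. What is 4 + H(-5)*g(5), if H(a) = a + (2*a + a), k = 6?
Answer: -118/3 ≈ -39.333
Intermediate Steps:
g(F) = 4/3 + F/6 (g(F) = ⅓ + (F + 6)/6 = ⅓ + (6 + F)/6 = ⅓ + (1 + F/6) = 4/3 + F/6)
H(a) = 4*a (H(a) = a + 3*a = 4*a)
4 + H(-5)*g(5) = 4 + (4*(-5))*(4/3 + (⅙)*5) = 4 - 20*(4/3 + ⅚) = 4 - 20*13/6 = 4 - 130/3 = -118/3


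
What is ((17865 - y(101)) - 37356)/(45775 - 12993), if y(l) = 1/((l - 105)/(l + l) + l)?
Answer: -99394405/167171809 ≈ -0.59456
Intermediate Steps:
y(l) = 1/(l + (-105 + l)/(2*l)) (y(l) = 1/((-105 + l)/((2*l)) + l) = 1/((-105 + l)*(1/(2*l)) + l) = 1/((-105 + l)/(2*l) + l) = 1/(l + (-105 + l)/(2*l)))
((17865 - y(101)) - 37356)/(45775 - 12993) = ((17865 - 2*101/(-105 + 101 + 2*101²)) - 37356)/(45775 - 12993) = ((17865 - 2*101/(-105 + 101 + 2*10201)) - 37356)/32782 = ((17865 - 2*101/(-105 + 101 + 20402)) - 37356)*(1/32782) = ((17865 - 2*101/20398) - 37356)*(1/32782) = ((17865 - 1*101/10199) - 37356)*(1/32782) = ((17865 - 101/10199) - 37356)*(1/32782) = (182205034/10199 - 37356)*(1/32782) = -198788810/10199*1/32782 = -99394405/167171809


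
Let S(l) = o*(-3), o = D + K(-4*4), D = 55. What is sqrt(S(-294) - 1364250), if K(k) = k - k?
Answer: I*sqrt(1364415) ≈ 1168.1*I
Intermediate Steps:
K(k) = 0
o = 55 (o = 55 + 0 = 55)
S(l) = -165 (S(l) = 55*(-3) = -165)
sqrt(S(-294) - 1364250) = sqrt(-165 - 1364250) = sqrt(-1364415) = I*sqrt(1364415)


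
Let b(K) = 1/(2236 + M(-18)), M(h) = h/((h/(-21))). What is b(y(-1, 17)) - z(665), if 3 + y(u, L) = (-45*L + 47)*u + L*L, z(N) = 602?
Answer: -1333429/2215 ≈ -602.00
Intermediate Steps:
M(h) = -21 (M(h) = h/((h*(-1/21))) = h/((-h/21)) = h*(-21/h) = -21)
y(u, L) = -3 + L**2 + u*(47 - 45*L) (y(u, L) = -3 + ((-45*L + 47)*u + L*L) = -3 + ((47 - 45*L)*u + L**2) = -3 + (u*(47 - 45*L) + L**2) = -3 + (L**2 + u*(47 - 45*L)) = -3 + L**2 + u*(47 - 45*L))
b(K) = 1/2215 (b(K) = 1/(2236 - 21) = 1/2215)
b(y(-1, 17)) - z(665) = 1/2215 - 1*602 = 1/2215 - 602 = -1333429/2215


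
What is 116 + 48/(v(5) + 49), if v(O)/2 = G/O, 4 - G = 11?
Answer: 9012/77 ≈ 117.04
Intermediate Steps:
G = -7 (G = 4 - 1*11 = 4 - 11 = -7)
v(O) = -14/O (v(O) = 2*(-7/O) = -14/O)
116 + 48/(v(5) + 49) = 116 + 48/(-14/5 + 49) = 116 + 48/(231/5) = 116 + 48*(5/231) = 116 + 80/77 = 9012/77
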